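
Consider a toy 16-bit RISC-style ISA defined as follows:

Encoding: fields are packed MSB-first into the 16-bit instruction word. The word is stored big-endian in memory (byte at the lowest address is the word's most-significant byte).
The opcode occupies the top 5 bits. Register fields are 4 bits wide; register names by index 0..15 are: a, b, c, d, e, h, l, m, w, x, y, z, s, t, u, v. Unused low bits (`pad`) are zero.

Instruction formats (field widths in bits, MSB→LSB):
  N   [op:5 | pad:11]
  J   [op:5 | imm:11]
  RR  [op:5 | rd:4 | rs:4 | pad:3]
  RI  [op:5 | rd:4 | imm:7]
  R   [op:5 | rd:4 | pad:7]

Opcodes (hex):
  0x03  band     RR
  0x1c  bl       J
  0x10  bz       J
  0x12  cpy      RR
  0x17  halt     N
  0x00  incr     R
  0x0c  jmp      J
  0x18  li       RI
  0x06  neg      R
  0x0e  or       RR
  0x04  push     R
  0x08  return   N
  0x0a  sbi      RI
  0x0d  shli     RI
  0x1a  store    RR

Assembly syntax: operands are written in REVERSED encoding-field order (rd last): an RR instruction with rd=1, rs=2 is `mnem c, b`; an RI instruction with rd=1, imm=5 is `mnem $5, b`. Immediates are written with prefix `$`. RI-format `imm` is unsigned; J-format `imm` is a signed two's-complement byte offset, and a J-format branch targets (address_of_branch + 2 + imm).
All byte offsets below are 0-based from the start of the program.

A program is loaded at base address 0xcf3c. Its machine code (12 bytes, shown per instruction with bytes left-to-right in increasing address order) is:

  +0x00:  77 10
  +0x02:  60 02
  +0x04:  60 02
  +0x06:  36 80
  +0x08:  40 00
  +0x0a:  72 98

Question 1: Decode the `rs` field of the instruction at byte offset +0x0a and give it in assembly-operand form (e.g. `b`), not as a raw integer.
d

@+0a  big-endian(72 98) = 0x7298
  op=0x7298>>11=0xe ⇒ or (RR)
  rd: (w>>7)&0xf=0x5 → h
  rs: (w>>3)&0xf=0x3 → d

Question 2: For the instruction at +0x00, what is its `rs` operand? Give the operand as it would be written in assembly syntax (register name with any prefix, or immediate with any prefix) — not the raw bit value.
c

[00] 77 10 → 0x7710
  op=0x7710>>11=0xe ⇒ or (RR)
  [10:7] rd=14 = u
  [6:3] rs=2 = c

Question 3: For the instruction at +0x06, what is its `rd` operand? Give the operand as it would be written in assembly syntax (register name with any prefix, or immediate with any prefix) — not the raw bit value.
@+06  big-endian(36 80) = 0x3680
  top 5b → 0x6 → neg [R]
  rd: (w>>7)&0xf=0xd → t

t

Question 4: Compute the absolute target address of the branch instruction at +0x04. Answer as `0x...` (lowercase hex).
0xcf44

[04] 60 02 → 0x6002
  op=0x6002>>11=0xc ⇒ jmp (J)
  imm@[10:0]=0x2 ⇒ $2
  target = base 0xcf3c + off 0x04 + 2 + imm 2 = 0xcf44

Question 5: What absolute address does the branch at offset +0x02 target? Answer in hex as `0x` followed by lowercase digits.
@+02  big-endian(60 02) = 0x6002
  op=0x6002>>11=0xc ⇒ jmp (J)
  imm: (w>>0)&0x7ff=0x2 → $2
  target = base 0xcf3c + off 0x02 + 2 + imm 2 = 0xcf42

0xcf42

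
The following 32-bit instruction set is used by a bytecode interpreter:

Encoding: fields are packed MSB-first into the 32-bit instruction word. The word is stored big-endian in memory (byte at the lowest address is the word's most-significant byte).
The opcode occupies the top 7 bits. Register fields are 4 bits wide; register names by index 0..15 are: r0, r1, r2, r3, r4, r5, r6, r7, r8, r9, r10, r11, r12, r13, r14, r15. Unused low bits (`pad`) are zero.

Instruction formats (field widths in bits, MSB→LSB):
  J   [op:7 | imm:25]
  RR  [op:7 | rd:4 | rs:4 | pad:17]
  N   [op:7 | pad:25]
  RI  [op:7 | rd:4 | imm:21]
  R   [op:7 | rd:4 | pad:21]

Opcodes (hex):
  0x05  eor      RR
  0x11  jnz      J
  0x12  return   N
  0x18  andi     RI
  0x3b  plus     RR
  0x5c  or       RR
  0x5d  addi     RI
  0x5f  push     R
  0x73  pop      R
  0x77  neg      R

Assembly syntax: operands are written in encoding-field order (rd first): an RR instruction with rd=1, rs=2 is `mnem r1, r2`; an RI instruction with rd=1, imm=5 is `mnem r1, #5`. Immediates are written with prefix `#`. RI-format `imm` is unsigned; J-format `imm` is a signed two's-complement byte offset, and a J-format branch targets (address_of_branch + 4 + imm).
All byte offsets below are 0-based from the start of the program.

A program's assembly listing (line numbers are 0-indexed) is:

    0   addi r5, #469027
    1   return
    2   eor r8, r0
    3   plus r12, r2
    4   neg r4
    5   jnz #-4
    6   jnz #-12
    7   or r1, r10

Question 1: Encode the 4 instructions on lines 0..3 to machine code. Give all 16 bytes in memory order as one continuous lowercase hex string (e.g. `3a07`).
L0: addi op=0x5d:7|rd=5:4|imm=469027:21 ⇒ 0xbaa72823 ⇒ big ba a7 28 23
L1: return op=0x12:7|pad=0:25 ⇒ 0x24000000 ⇒ big 24 00 00 00
L2: eor op=0x5:7|rd=8:4|rs=0:4|pad=0:17 ⇒ 0x0b000000 ⇒ big 0b 00 00 00
L3: plus op=0x3b:7|rd=12:4|rs=2:4|pad=0:17 ⇒ 0x77840000 ⇒ big 77 84 00 00

baa72823240000000b00000077840000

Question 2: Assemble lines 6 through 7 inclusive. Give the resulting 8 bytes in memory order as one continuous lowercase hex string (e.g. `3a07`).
23fffff4b8340000

6. jnz fields op=0x11:7|imm=-12:25 → word 23fffff4h → 23 ff ff f4
7. or fields op=0x5c:7|rd=1:4|rs=10:4|pad=0:17 → word b8340000h → b8 34 00 00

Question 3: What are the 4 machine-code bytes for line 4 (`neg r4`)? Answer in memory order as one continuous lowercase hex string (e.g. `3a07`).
ee800000

4. neg fields op=0x77:7|rd=4:4|pad=0:21 → word ee800000h → ee 80 00 00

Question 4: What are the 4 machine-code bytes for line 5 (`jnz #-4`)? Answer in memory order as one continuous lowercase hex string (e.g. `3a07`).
23fffffc

L5: jnz op=0x11:7|imm=-4:25 ⇒ 0x23fffffc ⇒ big 23 ff ff fc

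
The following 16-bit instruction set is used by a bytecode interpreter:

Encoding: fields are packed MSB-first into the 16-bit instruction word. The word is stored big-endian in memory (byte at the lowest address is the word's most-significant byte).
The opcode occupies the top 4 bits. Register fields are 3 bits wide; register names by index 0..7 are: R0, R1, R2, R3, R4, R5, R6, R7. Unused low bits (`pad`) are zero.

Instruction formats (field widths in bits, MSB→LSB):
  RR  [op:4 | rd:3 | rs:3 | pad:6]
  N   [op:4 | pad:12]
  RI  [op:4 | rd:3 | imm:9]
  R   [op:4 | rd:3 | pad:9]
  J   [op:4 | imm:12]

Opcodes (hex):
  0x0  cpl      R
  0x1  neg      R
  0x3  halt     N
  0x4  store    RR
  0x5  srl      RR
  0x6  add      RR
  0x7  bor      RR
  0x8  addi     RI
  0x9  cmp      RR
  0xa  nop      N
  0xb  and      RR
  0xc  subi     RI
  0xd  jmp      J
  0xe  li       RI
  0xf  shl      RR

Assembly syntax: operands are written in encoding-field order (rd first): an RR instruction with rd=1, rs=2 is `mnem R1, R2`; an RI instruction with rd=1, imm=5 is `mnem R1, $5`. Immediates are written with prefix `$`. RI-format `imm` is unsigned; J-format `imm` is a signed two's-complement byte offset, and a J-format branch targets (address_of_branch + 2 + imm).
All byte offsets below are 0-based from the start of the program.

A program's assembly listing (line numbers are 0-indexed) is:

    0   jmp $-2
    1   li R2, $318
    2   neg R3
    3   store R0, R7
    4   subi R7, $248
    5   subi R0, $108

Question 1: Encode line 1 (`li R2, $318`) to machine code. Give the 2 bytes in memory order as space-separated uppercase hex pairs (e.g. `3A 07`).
E5 3E

line 1 (li): pack op=0xe:4|rd=2:3|imm=318:9 = 0xe53e; big→ e5 3e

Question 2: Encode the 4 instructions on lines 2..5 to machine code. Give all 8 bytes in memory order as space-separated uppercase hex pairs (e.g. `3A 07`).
16 00 41 C0 CE F8 C0 6C

L2: neg op=0x1:4|rd=3:3|pad=0:9 ⇒ 0x1600 ⇒ big 16 00
L3: store op=0x4:4|rd=0:3|rs=7:3|pad=0:6 ⇒ 0x41c0 ⇒ big 41 c0
L4: subi op=0xc:4|rd=7:3|imm=248:9 ⇒ 0xcef8 ⇒ big ce f8
L5: subi op=0xc:4|rd=0:3|imm=108:9 ⇒ 0xc06c ⇒ big c0 6c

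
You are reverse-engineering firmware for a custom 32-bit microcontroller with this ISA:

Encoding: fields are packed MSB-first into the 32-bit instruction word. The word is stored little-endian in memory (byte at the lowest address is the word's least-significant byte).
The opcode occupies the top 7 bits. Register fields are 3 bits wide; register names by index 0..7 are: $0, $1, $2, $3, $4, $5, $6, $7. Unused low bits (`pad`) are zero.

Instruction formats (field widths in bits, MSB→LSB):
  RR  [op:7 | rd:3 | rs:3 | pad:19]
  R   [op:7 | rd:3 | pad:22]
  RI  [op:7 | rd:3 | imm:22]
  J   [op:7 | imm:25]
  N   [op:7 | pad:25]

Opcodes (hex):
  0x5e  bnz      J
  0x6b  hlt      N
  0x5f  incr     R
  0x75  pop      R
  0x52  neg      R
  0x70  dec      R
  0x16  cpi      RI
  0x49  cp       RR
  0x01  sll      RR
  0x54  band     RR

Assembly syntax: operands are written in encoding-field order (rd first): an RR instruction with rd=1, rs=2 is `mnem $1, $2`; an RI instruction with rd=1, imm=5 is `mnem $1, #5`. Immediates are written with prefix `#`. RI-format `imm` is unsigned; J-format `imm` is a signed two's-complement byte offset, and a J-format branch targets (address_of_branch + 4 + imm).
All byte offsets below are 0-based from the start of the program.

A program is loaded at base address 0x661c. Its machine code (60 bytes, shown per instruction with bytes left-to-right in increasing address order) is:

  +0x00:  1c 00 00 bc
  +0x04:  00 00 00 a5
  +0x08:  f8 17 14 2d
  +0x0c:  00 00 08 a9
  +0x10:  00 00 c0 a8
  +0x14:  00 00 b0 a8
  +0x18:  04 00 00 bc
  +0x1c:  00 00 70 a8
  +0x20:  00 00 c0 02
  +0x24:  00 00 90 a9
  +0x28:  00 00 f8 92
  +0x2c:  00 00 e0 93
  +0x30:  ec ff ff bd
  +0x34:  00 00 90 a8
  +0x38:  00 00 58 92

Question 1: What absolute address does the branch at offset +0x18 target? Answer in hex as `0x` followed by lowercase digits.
0x663c

@+18  little-endian(04 00 00 bc) = 0xbc000004
  opcode bits[31:25]=0x5e: bnz/J
  [24:0] imm=4 = #4
  target = base 0x661c + off 0x18 + 4 + imm 4 = 0x663c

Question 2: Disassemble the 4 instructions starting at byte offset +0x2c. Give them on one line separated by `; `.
[2c] 00 00 e0 93 → 0x93e00000
  top 7b → 0x49 → cp [RR]
  rd: (w>>22)&0x7=0x7 → $7
  rs: (w>>19)&0x7=0x4 → $4
[30] ec ff ff bd → 0xbdffffec
  top 7b → 0x5e → bnz [J]
  imm: (w>>0)&0x1ffffff=0x1ffffec (s25→-20) → #-20
[34] 00 00 90 a8 → 0xa8900000
  top 7b → 0x54 → band [RR]
  rd: (w>>22)&0x7=0x2 → $2
  rs: (w>>19)&0x7=0x2 → $2
[38] 00 00 58 92 → 0x92580000
  top 7b → 0x49 → cp [RR]
  rd: (w>>22)&0x7=0x1 → $1
  rs: (w>>19)&0x7=0x3 → $3

cp $7, $4; bnz #-20; band $2, $2; cp $1, $3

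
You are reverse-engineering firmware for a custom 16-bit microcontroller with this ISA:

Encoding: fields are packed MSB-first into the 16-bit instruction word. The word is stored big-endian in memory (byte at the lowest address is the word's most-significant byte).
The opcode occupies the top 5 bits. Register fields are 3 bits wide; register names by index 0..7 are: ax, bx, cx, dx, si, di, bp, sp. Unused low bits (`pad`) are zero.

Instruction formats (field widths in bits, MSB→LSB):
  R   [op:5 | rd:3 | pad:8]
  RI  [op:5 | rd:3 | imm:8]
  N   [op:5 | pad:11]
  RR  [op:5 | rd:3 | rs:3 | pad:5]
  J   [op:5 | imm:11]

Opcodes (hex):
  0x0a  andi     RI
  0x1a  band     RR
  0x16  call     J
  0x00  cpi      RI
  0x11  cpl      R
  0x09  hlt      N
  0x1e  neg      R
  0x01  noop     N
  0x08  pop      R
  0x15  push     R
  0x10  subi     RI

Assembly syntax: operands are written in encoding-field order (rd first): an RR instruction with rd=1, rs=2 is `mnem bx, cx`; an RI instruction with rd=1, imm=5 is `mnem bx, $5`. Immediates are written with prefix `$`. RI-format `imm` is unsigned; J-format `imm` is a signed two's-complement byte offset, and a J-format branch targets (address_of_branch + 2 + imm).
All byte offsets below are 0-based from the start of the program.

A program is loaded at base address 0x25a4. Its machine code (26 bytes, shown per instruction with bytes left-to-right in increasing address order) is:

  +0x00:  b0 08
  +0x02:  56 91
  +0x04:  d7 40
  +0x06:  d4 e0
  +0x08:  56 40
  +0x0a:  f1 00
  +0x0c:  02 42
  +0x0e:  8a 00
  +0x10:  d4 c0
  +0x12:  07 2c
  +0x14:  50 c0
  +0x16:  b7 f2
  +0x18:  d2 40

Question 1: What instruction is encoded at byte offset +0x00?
call $8

@+00  big-endian(b0 08) = 0xb008
  top 5b → 0x16 → call [J]
  imm@[10:0]=0x8 ⇒ $8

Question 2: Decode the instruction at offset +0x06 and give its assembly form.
@+06  big-endian(d4 e0) = 0xd4e0
  op=0xd4e0>>11=0x1a ⇒ band (RR)
  [10:8] rd=4 = si
  [7:5] rs=7 = sp

band si, sp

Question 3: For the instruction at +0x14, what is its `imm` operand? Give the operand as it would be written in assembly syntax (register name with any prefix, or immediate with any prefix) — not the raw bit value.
+0x14: 50 c0 ⇒ word 0x50c0 (big)
  op=0x50c0>>11=0xa ⇒ andi (RI)
  rd@[10:8]=0x0 ⇒ ax
  imm@[7:0]=0xc0 ⇒ $192

$192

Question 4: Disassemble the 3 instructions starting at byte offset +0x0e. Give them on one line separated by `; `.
+0x0e: 8a 00 ⇒ word 0x8a00 (big)
  top 5b → 0x11 → cpl [R]
  [10:8] rd=2 = cx
+0x10: d4 c0 ⇒ word 0xd4c0 (big)
  top 5b → 0x1a → band [RR]
  [10:8] rd=4 = si
  [7:5] rs=6 = bp
+0x12: 07 2c ⇒ word 0x072c (big)
  top 5b → 0x0 → cpi [RI]
  [10:8] rd=7 = sp
  [7:0] imm=44 = $44

cpl cx; band si, bp; cpi sp, $44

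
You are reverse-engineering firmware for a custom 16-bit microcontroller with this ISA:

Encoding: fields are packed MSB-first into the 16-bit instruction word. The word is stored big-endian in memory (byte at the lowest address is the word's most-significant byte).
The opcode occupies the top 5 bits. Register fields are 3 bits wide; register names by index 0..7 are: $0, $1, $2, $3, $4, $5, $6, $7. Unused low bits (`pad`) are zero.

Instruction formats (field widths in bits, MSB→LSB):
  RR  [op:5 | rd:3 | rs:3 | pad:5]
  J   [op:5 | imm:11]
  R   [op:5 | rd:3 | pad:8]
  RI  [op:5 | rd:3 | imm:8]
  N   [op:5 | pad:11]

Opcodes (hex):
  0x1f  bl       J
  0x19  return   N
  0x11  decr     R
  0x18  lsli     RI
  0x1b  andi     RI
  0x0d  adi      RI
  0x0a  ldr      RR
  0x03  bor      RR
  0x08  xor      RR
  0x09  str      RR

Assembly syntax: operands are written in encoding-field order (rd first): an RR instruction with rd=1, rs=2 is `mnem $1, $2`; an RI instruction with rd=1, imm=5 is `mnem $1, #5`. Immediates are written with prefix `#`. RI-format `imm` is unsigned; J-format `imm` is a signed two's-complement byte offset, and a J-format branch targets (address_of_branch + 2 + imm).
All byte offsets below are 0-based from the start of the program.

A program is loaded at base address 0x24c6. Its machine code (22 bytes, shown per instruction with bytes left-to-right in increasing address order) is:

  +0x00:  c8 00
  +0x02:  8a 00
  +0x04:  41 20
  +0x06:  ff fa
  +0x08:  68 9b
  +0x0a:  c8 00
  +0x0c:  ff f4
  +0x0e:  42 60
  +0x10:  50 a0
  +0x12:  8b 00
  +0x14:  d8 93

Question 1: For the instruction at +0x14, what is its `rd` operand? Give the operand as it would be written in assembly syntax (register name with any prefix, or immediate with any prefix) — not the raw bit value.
@+14  big-endian(d8 93) = 0xd893
  op=0xd893>>11=0x1b ⇒ andi (RI)
  rd: (w>>8)&0x7=0x0 → $0
  imm: (w>>0)&0xff=0x93 → #147

$0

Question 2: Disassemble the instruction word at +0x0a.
@+0a  big-endian(c8 00) = 0xc800
  opcode bits[15:11]=0x19: return/N

return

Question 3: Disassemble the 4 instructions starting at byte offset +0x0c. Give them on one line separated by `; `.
bl #-12; xor $2, $3; ldr $0, $5; decr $3

@+0c  big-endian(ff f4) = 0xfff4
  top 5b → 0x1f → bl [J]
  imm@[10:0]=0x7f4 (s11→-12) ⇒ #-12
@+0e  big-endian(42 60) = 0x4260
  top 5b → 0x8 → xor [RR]
  rd@[10:8]=0x2 ⇒ $2
  rs@[7:5]=0x3 ⇒ $3
@+10  big-endian(50 a0) = 0x50a0
  top 5b → 0xa → ldr [RR]
  rd@[10:8]=0x0 ⇒ $0
  rs@[7:5]=0x5 ⇒ $5
@+12  big-endian(8b 00) = 0x8b00
  top 5b → 0x11 → decr [R]
  rd@[10:8]=0x3 ⇒ $3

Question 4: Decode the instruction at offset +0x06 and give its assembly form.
bl #-6

+0x06: ff fa ⇒ word 0xfffa (big)
  opcode bits[15:11]=0x1f: bl/J
  imm@[10:0]=0x7fa (s11→-6) ⇒ #-6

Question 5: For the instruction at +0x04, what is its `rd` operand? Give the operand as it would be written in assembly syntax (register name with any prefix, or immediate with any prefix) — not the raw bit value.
[04] 41 20 → 0x4120
  opcode bits[15:11]=0x8: xor/RR
  rd@[10:8]=0x1 ⇒ $1
  rs@[7:5]=0x1 ⇒ $1

$1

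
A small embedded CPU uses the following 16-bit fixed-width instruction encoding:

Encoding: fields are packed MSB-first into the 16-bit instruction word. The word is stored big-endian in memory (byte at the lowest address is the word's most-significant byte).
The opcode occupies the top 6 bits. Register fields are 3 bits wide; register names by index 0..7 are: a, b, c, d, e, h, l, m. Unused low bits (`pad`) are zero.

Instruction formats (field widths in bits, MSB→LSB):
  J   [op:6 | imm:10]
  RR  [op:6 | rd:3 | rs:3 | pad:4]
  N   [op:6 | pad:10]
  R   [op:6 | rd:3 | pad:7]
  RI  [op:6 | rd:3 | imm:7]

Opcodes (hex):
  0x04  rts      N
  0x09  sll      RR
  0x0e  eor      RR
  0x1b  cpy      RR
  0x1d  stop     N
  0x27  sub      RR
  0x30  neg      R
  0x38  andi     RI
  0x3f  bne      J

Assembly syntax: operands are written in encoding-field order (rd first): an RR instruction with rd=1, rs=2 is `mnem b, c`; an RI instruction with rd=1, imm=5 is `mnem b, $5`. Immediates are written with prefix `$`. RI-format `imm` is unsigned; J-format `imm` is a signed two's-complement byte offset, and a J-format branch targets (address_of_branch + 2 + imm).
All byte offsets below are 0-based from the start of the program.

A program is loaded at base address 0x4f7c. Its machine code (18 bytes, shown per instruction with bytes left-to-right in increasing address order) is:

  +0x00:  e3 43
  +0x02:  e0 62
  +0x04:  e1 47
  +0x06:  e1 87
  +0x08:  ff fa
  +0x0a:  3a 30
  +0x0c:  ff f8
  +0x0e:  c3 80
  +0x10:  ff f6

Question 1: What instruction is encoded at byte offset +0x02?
andi a, $98

off 0x02: read e0 62 as big → 0xe062
  top 6b → 0x38 → andi [RI]
  rd@[9:7]=0x0 ⇒ a
  imm@[6:0]=0x62 ⇒ $98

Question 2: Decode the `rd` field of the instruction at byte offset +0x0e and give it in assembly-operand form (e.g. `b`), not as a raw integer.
m

+0x0e: c3 80 ⇒ word 0xc380 (big)
  opcode bits[15:10]=0x30: neg/R
  [9:7] rd=7 = m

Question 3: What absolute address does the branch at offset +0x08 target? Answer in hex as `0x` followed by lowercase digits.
0x4f80

@+08  big-endian(ff fa) = 0xfffa
  top 6b → 0x3f → bne [J]
  imm@[9:0]=0x3fa (s10→-6) ⇒ $-6
  target = base 0x4f7c + off 0x08 + 2 + imm -6 = 0x4f80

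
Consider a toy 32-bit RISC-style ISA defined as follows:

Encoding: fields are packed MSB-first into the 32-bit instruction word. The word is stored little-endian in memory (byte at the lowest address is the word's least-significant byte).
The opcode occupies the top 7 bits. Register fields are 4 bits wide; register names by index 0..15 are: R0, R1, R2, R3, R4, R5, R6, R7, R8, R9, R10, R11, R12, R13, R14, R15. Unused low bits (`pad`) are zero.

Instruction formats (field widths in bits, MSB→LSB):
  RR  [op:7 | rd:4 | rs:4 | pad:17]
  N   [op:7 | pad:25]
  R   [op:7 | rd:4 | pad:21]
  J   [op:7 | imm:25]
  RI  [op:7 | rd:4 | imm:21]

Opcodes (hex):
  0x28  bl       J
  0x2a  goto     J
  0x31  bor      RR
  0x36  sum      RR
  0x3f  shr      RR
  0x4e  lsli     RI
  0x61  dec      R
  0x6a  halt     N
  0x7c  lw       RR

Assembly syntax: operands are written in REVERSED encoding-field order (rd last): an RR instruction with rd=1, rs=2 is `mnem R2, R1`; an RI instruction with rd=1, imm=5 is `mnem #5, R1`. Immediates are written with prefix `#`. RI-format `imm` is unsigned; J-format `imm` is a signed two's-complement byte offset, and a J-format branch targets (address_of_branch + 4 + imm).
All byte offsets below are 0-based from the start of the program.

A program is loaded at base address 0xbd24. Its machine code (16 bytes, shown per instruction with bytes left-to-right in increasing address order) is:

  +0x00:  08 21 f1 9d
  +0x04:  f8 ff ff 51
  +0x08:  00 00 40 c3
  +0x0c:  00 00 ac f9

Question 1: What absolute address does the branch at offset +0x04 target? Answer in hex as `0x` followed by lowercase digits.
@+04  little-endian(f8 ff ff 51) = 0x51fffff8
  top 7b → 0x28 → bl [J]
  [24:0] imm=33554424 (s25→-8) = #-8
  target = base 0xbd24 + off 0x04 + 4 + imm -8 = 0xbd24

0xbd24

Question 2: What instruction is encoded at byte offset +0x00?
lsli #1122568, R15

+0x00: 08 21 f1 9d ⇒ word 0x9df12108 (little)
  opcode bits[31:25]=0x4e: lsli/RI
  [24:21] rd=15 = R15
  [20:0] imm=1122568 = #1122568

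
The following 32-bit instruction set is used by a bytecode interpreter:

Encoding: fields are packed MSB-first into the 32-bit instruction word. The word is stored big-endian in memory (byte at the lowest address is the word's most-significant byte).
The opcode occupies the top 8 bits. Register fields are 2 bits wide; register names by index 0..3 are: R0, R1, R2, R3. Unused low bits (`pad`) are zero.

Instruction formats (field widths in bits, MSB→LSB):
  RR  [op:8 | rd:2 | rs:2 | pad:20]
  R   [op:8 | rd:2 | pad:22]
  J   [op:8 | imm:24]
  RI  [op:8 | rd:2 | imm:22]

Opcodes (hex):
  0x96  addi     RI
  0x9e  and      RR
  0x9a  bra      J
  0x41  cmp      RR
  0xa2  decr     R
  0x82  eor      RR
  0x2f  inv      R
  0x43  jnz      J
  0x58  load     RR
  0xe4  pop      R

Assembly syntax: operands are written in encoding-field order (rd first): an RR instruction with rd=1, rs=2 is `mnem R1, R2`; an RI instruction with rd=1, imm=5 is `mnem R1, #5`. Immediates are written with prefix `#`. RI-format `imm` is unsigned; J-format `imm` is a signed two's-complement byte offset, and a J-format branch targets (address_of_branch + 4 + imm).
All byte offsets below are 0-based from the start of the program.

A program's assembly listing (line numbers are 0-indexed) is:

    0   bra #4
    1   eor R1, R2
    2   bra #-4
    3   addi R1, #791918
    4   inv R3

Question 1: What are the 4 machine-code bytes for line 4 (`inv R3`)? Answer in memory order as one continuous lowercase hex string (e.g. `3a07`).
line 4 (inv): pack op=0x2f:8|rd=3:2|pad=0:22 = 0x2fc00000; big→ 2f c0 00 00

2fc00000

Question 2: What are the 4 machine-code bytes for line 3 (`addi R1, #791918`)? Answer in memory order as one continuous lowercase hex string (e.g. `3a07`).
964c156e

L3: addi op=0x96:8|rd=1:2|imm=791918:22 ⇒ 0x964c156e ⇒ big 96 4c 15 6e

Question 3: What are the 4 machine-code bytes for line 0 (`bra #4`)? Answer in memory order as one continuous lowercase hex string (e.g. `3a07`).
0. bra fields op=0x9a:8|imm=4:24 → word 9a000004h → 9a 00 00 04

9a000004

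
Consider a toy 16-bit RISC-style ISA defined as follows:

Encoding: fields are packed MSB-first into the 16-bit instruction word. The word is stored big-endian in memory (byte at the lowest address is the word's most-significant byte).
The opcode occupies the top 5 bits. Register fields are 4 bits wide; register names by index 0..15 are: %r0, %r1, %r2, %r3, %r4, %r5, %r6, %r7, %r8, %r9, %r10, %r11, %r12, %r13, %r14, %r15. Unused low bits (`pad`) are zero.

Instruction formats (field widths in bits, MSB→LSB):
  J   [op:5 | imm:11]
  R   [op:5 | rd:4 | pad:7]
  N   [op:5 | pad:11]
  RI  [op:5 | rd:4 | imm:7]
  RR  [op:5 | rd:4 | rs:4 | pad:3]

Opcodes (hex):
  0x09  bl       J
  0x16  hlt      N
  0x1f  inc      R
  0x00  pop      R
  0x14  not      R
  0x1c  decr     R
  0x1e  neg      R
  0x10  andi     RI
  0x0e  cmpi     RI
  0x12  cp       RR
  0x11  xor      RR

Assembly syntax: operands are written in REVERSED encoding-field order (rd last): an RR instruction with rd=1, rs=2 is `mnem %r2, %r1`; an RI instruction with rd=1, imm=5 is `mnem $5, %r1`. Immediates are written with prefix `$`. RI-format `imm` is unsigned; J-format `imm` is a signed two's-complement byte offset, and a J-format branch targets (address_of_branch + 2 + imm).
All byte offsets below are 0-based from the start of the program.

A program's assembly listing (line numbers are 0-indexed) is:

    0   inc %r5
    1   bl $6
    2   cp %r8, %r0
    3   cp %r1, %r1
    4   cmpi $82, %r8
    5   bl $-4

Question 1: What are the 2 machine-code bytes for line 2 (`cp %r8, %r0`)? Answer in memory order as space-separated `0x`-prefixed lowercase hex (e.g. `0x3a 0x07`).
2. cp fields op=0x12:5|rd=0:4|rs=8:4|pad=0:3 → word 9040h → 90 40

0x90 0x40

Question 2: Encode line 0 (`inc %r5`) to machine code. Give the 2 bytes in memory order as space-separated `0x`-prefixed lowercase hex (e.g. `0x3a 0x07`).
0xfa 0x80

line 0 (inc): pack op=0x1f:5|rd=5:4|pad=0:7 = 0xfa80; big→ fa 80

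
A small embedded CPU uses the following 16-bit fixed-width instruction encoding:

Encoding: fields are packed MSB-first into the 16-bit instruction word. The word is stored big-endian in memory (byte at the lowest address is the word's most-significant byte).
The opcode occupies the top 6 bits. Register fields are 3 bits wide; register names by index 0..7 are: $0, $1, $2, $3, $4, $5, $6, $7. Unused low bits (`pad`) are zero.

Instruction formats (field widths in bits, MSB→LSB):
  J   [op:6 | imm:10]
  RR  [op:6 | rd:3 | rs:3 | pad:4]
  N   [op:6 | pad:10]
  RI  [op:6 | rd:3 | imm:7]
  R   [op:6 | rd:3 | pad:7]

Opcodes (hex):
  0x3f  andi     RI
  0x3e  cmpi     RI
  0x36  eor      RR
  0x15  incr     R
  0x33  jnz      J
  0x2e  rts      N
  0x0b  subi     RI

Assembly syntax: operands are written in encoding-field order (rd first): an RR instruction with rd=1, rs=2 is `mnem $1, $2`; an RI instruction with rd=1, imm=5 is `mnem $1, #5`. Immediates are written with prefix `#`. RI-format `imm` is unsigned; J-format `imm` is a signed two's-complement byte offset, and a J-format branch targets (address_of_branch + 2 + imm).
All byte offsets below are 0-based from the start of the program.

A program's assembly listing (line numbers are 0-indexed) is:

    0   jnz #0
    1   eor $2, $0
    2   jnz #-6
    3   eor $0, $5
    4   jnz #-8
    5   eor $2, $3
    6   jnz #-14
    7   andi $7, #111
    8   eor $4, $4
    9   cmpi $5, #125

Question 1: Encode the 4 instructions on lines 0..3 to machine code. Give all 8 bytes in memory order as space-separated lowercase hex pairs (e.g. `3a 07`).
cc 00 d9 00 cf fa d8 50

line 0 (jnz): pack op=0x33:6|imm=0:10 = 0xcc00; big→ cc 00
line 1 (eor): pack op=0x36:6|rd=2:3|rs=0:3|pad=0:4 = 0xd900; big→ d9 00
line 2 (jnz): pack op=0x33:6|imm=-6:10 = 0xcffa; big→ cf fa
line 3 (eor): pack op=0x36:6|rd=0:3|rs=5:3|pad=0:4 = 0xd850; big→ d8 50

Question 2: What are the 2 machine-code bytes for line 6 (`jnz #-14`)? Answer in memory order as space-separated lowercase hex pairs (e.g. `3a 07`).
cf f2

line 6 (jnz): pack op=0x33:6|imm=-14:10 = 0xcff2; big→ cf f2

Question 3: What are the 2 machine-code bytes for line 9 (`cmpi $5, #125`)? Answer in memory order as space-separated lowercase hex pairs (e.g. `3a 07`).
line 9 (cmpi): pack op=0x3e:6|rd=5:3|imm=125:7 = 0xfafd; big→ fa fd

fa fd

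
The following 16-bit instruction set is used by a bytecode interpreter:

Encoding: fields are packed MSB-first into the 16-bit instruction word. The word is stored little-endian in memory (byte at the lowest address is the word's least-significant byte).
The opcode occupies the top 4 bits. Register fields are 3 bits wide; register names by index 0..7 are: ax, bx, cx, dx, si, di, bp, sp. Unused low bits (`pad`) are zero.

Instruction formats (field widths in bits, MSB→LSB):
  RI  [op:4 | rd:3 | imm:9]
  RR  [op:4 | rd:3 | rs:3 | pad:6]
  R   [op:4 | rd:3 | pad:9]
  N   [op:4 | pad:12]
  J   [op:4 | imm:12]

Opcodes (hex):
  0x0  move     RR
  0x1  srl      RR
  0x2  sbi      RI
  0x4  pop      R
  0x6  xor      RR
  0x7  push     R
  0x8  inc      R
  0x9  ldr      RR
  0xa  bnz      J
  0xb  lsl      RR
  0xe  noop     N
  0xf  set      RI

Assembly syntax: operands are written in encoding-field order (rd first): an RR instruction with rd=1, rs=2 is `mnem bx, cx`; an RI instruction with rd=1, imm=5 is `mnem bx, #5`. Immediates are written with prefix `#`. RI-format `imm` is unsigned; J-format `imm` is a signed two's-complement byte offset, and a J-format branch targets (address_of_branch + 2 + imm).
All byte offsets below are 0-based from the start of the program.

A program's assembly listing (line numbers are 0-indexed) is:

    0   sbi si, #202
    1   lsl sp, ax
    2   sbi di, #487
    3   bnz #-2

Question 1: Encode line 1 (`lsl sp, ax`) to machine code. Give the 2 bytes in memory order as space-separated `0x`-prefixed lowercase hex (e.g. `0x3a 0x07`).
1. lsl fields op=0xb:4|rd=7:3|rs=0:3|pad=0:6 → word be00h → 00 be

0x00 0xbe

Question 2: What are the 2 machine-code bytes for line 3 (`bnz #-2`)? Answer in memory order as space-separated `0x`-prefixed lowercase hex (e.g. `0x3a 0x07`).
0xfe 0xaf

line 3 (bnz): pack op=0xa:4|imm=-2:12 = 0xaffe; little→ fe af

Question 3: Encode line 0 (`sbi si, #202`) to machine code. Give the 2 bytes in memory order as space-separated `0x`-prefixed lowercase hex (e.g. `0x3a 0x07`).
line 0 (sbi): pack op=0x2:4|rd=4:3|imm=202:9 = 0x28ca; little→ ca 28

0xca 0x28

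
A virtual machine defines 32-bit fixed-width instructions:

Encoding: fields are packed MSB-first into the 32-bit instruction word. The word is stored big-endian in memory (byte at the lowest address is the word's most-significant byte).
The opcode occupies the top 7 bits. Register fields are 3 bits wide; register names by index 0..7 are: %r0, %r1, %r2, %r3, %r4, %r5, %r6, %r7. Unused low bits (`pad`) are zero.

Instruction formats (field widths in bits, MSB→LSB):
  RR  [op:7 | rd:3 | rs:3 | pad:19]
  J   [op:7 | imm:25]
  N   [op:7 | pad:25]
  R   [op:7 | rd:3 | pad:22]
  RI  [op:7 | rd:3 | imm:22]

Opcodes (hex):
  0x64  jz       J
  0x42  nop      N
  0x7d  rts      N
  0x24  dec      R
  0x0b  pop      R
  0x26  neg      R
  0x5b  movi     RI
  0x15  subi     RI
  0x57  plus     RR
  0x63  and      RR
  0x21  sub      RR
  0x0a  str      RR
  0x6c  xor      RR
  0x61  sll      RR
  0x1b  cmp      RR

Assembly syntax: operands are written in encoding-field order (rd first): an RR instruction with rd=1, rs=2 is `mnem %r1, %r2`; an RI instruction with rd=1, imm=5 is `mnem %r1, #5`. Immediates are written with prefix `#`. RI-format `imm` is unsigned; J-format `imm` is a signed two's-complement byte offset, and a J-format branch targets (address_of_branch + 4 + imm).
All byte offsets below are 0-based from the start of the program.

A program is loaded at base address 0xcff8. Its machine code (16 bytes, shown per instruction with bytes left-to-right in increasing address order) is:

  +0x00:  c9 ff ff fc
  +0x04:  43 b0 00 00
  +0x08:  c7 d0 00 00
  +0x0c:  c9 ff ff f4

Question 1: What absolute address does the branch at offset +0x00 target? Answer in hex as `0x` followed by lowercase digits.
[00] c9 ff ff fc → 0xc9fffffc
  op=0xc9fffffc>>25=0x64 ⇒ jz (J)
  imm: (w>>0)&0x1ffffff=0x1fffffc (s25→-4) → #-4
  target = base 0xcff8 + off 0x00 + 4 + imm -4 = 0xcff8

0xcff8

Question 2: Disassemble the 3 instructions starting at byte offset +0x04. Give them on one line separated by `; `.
sub %r6, %r6; and %r7, %r2; jz #-12

off 0x04: read 43 b0 00 00 as big → 0x43b00000
  opcode bits[31:25]=0x21: sub/RR
  [24:22] rd=6 = %r6
  [21:19] rs=6 = %r6
off 0x08: read c7 d0 00 00 as big → 0xc7d00000
  opcode bits[31:25]=0x63: and/RR
  [24:22] rd=7 = %r7
  [21:19] rs=2 = %r2
off 0x0c: read c9 ff ff f4 as big → 0xc9fffff4
  opcode bits[31:25]=0x64: jz/J
  [24:0] imm=33554420 (s25→-12) = #-12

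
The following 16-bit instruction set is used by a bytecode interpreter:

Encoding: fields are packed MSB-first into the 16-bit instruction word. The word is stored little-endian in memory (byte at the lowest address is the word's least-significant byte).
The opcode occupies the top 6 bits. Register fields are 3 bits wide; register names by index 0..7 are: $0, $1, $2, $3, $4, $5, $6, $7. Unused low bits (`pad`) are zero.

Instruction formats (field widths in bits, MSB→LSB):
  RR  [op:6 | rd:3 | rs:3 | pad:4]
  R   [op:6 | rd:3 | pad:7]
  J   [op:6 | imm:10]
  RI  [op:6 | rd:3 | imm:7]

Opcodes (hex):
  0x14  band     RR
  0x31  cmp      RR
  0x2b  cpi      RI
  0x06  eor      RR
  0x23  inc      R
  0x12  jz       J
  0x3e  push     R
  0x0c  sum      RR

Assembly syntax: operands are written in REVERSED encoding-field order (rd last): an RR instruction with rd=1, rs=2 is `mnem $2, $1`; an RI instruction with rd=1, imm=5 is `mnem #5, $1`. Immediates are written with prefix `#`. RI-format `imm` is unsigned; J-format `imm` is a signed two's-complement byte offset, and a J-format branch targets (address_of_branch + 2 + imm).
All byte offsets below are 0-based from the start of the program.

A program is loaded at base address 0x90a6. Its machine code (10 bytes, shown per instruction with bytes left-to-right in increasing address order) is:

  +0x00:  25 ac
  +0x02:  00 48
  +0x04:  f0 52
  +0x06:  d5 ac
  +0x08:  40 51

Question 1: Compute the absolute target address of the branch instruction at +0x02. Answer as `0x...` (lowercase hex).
@+02  little-endian(00 48) = 0x4800
  op=0x4800>>10=0x12 ⇒ jz (J)
  imm@[9:0]=0x0 ⇒ #0
  target = base 0x90a6 + off 0x02 + 2 + imm 0 = 0x90aa

0x90aa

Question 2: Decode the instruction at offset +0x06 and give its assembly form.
cpi #85, $1

off 0x06: read d5 ac as little → 0xacd5
  opcode bits[15:10]=0x2b: cpi/RI
  rd: (w>>7)&0x7=0x1 → $1
  imm: (w>>0)&0x7f=0x55 → #85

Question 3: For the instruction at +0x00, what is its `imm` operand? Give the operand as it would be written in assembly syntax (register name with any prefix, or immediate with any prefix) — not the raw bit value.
#37

@+00  little-endian(25 ac) = 0xac25
  op=0xac25>>10=0x2b ⇒ cpi (RI)
  [9:7] rd=0 = $0
  [6:0] imm=37 = #37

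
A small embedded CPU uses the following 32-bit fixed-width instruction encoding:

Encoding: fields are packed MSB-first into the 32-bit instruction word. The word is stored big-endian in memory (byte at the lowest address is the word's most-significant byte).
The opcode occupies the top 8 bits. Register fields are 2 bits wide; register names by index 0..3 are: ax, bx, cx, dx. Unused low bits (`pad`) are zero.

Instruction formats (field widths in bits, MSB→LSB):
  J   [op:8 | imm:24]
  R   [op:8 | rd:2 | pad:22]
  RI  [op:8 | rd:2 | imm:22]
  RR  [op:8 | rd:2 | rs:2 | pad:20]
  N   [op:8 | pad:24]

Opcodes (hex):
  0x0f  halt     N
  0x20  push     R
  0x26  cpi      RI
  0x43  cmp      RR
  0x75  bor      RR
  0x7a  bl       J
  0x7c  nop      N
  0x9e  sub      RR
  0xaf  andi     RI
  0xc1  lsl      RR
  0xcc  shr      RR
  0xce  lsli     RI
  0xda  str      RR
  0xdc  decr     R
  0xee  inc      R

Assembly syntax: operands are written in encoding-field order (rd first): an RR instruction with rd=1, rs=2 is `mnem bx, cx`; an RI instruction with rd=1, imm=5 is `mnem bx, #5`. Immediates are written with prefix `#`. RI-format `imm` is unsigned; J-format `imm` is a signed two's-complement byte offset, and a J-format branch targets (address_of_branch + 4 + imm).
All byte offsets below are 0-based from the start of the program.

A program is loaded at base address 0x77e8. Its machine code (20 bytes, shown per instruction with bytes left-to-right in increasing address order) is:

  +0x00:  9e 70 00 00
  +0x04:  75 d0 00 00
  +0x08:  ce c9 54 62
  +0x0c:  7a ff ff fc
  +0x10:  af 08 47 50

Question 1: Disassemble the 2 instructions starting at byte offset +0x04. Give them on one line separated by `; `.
off 0x04: read 75 d0 00 00 as big → 0x75d00000
  opcode bits[31:24]=0x75: bor/RR
  rd: (w>>22)&0x3=0x3 → dx
  rs: (w>>20)&0x3=0x1 → bx
off 0x08: read ce c9 54 62 as big → 0xcec95462
  opcode bits[31:24]=0xce: lsli/RI
  rd: (w>>22)&0x3=0x3 → dx
  imm: (w>>0)&0x3fffff=0x95462 → #611426

bor dx, bx; lsli dx, #611426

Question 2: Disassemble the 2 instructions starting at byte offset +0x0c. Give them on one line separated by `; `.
off 0x0c: read 7a ff ff fc as big → 0x7afffffc
  op=0x7afffffc>>24=0x7a ⇒ bl (J)
  [23:0] imm=16777212 (s24→-4) = #-4
off 0x10: read af 08 47 50 as big → 0xaf084750
  op=0xaf084750>>24=0xaf ⇒ andi (RI)
  [23:22] rd=0 = ax
  [21:0] imm=542544 = #542544

bl #-4; andi ax, #542544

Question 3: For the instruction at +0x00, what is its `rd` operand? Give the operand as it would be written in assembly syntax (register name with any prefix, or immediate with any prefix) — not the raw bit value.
bx

+0x00: 9e 70 00 00 ⇒ word 0x9e700000 (big)
  top 8b → 0x9e → sub [RR]
  rd@[23:22]=0x1 ⇒ bx
  rs@[21:20]=0x3 ⇒ dx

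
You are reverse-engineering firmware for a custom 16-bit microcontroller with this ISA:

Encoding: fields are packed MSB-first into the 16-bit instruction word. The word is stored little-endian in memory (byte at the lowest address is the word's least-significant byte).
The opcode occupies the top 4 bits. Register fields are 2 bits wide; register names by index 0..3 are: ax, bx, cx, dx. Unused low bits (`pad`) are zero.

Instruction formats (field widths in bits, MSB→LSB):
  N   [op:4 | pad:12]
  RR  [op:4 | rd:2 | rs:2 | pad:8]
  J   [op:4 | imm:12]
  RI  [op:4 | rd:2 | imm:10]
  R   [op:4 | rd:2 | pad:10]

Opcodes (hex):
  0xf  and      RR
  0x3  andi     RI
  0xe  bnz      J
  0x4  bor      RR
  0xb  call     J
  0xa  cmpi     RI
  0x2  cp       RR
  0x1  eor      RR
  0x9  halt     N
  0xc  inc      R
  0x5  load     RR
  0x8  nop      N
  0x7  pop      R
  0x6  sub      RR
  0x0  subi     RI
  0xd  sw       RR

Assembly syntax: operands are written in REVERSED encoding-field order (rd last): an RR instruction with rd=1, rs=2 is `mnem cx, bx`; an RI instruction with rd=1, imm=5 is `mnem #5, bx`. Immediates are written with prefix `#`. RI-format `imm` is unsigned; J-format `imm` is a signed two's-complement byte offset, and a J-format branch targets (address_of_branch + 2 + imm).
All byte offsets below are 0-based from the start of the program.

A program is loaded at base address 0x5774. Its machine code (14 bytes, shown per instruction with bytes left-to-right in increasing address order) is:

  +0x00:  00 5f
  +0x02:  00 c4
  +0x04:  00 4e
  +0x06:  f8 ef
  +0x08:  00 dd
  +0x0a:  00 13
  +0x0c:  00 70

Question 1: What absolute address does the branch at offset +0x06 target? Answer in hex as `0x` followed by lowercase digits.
0x5774

@+06  little-endian(f8 ef) = 0xeff8
  opcode bits[15:12]=0xe: bnz/J
  imm: (w>>0)&0xfff=0xff8 (s12→-8) → #-8
  target = base 0x5774 + off 0x06 + 2 + imm -8 = 0x5774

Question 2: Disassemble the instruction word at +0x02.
inc bx

off 0x02: read 00 c4 as little → 0xc400
  op=0xc400>>12=0xc ⇒ inc (R)
  rd: (w>>10)&0x3=0x1 → bx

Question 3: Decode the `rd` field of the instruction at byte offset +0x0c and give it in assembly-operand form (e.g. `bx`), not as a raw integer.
ax

[0c] 00 70 → 0x7000
  op=0x7000>>12=0x7 ⇒ pop (R)
  rd: (w>>10)&0x3=0x0 → ax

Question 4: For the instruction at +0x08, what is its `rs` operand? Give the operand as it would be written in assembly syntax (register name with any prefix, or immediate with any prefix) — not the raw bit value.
bx

+0x08: 00 dd ⇒ word 0xdd00 (little)
  opcode bits[15:12]=0xd: sw/RR
  [11:10] rd=3 = dx
  [9:8] rs=1 = bx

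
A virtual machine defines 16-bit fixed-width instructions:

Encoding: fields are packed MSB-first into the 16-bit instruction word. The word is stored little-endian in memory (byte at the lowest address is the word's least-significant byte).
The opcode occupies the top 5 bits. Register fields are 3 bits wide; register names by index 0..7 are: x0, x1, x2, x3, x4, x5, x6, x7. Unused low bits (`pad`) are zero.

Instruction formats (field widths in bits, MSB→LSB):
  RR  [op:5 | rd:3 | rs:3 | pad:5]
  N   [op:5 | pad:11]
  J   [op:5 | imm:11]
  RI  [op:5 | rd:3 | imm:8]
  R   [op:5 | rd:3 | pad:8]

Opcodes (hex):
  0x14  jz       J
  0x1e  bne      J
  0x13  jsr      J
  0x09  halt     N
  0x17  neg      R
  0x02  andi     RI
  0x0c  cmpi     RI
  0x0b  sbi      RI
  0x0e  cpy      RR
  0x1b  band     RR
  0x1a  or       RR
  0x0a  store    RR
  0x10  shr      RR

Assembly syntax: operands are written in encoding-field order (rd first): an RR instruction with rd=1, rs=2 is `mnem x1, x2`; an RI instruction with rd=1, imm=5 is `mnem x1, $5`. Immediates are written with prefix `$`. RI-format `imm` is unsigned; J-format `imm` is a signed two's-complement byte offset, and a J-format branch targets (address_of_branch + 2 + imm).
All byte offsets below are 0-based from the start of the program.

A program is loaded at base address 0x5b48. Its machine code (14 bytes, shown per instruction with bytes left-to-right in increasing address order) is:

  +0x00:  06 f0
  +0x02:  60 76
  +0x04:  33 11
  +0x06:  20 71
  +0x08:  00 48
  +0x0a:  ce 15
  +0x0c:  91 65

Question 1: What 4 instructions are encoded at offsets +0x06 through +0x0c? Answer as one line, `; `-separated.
[06] 20 71 → 0x7120
  opcode bits[15:11]=0xe: cpy/RR
  rd: (w>>8)&0x7=0x1 → x1
  rs: (w>>5)&0x7=0x1 → x1
[08] 00 48 → 0x4800
  opcode bits[15:11]=0x9: halt/N
[0a] ce 15 → 0x15ce
  opcode bits[15:11]=0x2: andi/RI
  rd: (w>>8)&0x7=0x5 → x5
  imm: (w>>0)&0xff=0xce → $206
[0c] 91 65 → 0x6591
  opcode bits[15:11]=0xc: cmpi/RI
  rd: (w>>8)&0x7=0x5 → x5
  imm: (w>>0)&0xff=0x91 → $145

cpy x1, x1; halt; andi x5, $206; cmpi x5, $145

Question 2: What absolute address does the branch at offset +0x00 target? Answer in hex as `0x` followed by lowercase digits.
+0x00: 06 f0 ⇒ word 0xf006 (little)
  op=0xf006>>11=0x1e ⇒ bne (J)
  imm: (w>>0)&0x7ff=0x6 → $6
  target = base 0x5b48 + off 0x00 + 2 + imm 6 = 0x5b50

0x5b50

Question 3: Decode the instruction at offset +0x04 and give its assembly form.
andi x1, $51

@+04  little-endian(33 11) = 0x1133
  top 5b → 0x2 → andi [RI]
  rd@[10:8]=0x1 ⇒ x1
  imm@[7:0]=0x33 ⇒ $51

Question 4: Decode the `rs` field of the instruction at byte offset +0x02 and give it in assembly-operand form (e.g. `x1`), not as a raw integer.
@+02  little-endian(60 76) = 0x7660
  op=0x7660>>11=0xe ⇒ cpy (RR)
  rd: (w>>8)&0x7=0x6 → x6
  rs: (w>>5)&0x7=0x3 → x3

x3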